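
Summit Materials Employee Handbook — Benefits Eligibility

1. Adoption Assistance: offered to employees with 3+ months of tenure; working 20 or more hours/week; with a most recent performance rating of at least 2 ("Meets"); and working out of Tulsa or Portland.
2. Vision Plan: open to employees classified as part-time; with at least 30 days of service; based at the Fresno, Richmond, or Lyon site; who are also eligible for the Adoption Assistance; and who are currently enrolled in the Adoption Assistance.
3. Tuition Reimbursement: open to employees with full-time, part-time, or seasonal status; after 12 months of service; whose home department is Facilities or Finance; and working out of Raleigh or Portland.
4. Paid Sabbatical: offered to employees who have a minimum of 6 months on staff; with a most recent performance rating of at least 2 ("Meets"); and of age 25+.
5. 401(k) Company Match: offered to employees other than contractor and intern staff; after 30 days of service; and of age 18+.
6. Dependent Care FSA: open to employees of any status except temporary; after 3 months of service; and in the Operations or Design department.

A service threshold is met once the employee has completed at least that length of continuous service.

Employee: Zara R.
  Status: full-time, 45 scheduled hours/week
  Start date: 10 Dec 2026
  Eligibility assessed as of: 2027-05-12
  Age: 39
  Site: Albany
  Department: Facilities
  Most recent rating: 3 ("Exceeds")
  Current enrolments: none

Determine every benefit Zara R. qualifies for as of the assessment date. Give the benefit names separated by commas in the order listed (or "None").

401(k) Company Match

Service from 10 Dec 2026 to 2027-05-12: 153 days.
Adoption Assistance — service 153 days ≥ 3 months (≈90 days) ✓; 45 hrs/wk ≥ 20 ✓; rating 3 ≥ 2 ✓; site Albany ✗ (not Tulsa or Portland) → not eligible.
Vision Plan — status full-time ✗ (requires part-time) → not eligible.
Tuition Reimbursement — status full-time ✓; service 153 days < 12 months (≈360 days) ✗ → not eligible.
Paid Sabbatical — service 153 days < 6 months (≈180 days) ✗ → not eligible.
401(k) Company Match — status full-time ✓ (not excluded); service 153 days ≥ 30 days ✓; age 39 ≥ 18 ✓ → eligible.
Dependent Care FSA — status full-time ✓ (not excluded); service 153 days ≥ 3 months (≈90 days) ✓; dept Facilities ✗ → not eligible.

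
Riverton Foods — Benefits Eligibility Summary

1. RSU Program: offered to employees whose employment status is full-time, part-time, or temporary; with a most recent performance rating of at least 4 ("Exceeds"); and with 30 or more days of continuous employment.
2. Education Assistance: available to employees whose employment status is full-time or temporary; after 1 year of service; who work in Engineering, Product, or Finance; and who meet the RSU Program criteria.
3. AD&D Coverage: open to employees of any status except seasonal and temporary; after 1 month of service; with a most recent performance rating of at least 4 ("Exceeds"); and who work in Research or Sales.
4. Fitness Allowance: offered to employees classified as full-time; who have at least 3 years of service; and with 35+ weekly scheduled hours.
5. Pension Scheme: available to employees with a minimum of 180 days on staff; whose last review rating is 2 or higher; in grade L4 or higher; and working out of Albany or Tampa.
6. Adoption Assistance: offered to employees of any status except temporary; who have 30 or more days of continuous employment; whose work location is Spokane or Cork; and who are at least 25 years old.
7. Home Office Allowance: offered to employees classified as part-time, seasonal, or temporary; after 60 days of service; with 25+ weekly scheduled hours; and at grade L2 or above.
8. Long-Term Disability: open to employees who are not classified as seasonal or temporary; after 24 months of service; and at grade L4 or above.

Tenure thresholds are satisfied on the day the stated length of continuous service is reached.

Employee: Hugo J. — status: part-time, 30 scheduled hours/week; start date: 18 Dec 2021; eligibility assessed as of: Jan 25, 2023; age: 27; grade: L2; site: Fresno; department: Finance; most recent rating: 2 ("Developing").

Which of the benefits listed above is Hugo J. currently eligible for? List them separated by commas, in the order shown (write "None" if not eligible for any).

Service from 18 Dec 2021 to Jan 25, 2023: 403 days.
RSU Program — status part-time ✓; rating 2 < 4 ✗ → not eligible.
Education Assistance — status part-time ✗ (requires full-time or temporary) → not eligible.
AD&D Coverage — status part-time ✓ (not excluded); service 403 days ≥ 1 month (≈30 days) ✓; rating 2 < 4 ✗ → not eligible.
Fitness Allowance — status part-time ✗ (requires full-time) → not eligible.
Pension Scheme — service 403 days ≥ 180 days ✓; rating 2 ≥ 2 ✓; grade L2 < L4 ✗ → not eligible.
Adoption Assistance — status part-time ✓ (not excluded); service 403 days ≥ 30 days ✓; site Fresno ✗ (not Spokane or Cork) → not eligible.
Home Office Allowance — status part-time ✓; service 403 days ≥ 60 days ✓; 30 hrs/wk ≥ 25 ✓; grade L2 ≥ L2 ✓ → eligible.
Long-Term Disability — status part-time ✓ (not excluded); service 403 days < 24 months (≈720 days) ✗ → not eligible.

Home Office Allowance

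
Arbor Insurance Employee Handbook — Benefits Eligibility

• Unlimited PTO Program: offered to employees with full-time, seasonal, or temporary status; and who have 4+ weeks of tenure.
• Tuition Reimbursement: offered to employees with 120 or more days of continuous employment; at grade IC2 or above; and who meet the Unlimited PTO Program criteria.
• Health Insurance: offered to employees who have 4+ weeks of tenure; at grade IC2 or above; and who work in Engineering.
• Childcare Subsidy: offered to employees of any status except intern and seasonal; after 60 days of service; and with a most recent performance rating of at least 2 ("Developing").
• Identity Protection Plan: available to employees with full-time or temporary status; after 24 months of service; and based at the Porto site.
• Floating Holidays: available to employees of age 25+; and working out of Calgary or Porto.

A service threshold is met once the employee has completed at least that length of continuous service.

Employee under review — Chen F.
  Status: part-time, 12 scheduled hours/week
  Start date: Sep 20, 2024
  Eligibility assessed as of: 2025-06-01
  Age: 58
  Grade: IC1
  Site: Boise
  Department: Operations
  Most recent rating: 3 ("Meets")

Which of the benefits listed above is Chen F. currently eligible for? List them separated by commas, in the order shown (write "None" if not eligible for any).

Childcare Subsidy

Service from Sep 20, 2024 to 2025-06-01: 254 days.
Unlimited PTO Program — status part-time ✗ (requires full-time, seasonal, or temporary) → not eligible.
Tuition Reimbursement — service 254 days ≥ 120 days ✓; grade IC1 < IC2 ✗ → not eligible.
Health Insurance — service 254 days ≥ 4 weeks (≈28 days) ✓; grade IC1 < IC2 ✗ → not eligible.
Childcare Subsidy — status part-time ✓ (not excluded); service 254 days ≥ 60 days ✓; rating 3 ≥ 2 ✓ → eligible.
Identity Protection Plan — status part-time ✗ (requires full-time or temporary) → not eligible.
Floating Holidays — age 58 ≥ 25 ✓; site Boise ✗ (not Calgary or Porto) → not eligible.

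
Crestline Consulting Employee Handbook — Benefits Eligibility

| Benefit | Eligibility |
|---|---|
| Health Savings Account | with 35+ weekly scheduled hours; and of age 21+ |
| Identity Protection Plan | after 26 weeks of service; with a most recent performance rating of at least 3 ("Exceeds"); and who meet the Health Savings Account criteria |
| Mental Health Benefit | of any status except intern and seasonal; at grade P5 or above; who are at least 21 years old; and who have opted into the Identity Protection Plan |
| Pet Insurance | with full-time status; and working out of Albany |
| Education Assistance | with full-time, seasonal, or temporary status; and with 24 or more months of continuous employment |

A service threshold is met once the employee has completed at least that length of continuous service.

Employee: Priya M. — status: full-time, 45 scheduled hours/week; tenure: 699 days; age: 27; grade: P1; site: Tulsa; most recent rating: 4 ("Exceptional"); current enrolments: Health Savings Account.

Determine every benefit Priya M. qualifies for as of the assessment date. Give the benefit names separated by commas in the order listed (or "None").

Health Savings Account — 45 hrs/wk ≥ 35 ✓; age 27 ≥ 21 ✓ → eligible.
Identity Protection Plan — service 699 days ≥ 26 weeks (≈182 days) ✓; rating 4 ≥ 3 ✓; eligible for Health Savings Account ✓ → eligible.
Mental Health Benefit — status full-time ✓ (not excluded); grade P1 < P5 ✗ → not eligible.
Pet Insurance — status full-time ✓; site Tulsa ✗ (not Albany) → not eligible.
Education Assistance — status full-time ✓; service 699 days < 24 months (≈720 days) ✗ → not eligible.

Health Savings Account, Identity Protection Plan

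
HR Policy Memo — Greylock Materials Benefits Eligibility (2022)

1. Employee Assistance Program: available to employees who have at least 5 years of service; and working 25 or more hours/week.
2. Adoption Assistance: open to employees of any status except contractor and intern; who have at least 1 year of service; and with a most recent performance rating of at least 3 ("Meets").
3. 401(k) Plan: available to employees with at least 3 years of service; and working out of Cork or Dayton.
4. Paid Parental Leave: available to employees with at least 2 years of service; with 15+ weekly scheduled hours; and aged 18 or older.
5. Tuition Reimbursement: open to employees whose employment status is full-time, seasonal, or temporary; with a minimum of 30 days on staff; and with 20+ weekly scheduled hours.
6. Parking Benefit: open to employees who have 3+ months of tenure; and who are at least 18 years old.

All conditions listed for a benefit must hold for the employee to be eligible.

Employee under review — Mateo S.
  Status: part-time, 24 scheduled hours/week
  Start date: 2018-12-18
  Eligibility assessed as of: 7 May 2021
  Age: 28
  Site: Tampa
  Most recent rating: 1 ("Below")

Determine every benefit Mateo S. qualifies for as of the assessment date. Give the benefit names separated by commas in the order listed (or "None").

Paid Parental Leave, Parking Benefit

Service from 2018-12-18 to 7 May 2021: 871 days.
Employee Assistance Program — service 871 days < 5 years (≈1825 days) ✗ → not eligible.
Adoption Assistance — status part-time ✓ (not excluded); service 871 days ≥ 1 year (≈365 days) ✓; rating 1 < 3 ✗ → not eligible.
401(k) Plan — service 871 days < 3 years (≈1095 days) ✗ → not eligible.
Paid Parental Leave — service 871 days ≥ 2 years (≈730 days) ✓; 24 hrs/wk ≥ 15 ✓; age 28 ≥ 18 ✓ → eligible.
Tuition Reimbursement — status part-time ✗ (requires full-time, seasonal, or temporary) → not eligible.
Parking Benefit — service 871 days ≥ 3 months (≈90 days) ✓; age 28 ≥ 18 ✓ → eligible.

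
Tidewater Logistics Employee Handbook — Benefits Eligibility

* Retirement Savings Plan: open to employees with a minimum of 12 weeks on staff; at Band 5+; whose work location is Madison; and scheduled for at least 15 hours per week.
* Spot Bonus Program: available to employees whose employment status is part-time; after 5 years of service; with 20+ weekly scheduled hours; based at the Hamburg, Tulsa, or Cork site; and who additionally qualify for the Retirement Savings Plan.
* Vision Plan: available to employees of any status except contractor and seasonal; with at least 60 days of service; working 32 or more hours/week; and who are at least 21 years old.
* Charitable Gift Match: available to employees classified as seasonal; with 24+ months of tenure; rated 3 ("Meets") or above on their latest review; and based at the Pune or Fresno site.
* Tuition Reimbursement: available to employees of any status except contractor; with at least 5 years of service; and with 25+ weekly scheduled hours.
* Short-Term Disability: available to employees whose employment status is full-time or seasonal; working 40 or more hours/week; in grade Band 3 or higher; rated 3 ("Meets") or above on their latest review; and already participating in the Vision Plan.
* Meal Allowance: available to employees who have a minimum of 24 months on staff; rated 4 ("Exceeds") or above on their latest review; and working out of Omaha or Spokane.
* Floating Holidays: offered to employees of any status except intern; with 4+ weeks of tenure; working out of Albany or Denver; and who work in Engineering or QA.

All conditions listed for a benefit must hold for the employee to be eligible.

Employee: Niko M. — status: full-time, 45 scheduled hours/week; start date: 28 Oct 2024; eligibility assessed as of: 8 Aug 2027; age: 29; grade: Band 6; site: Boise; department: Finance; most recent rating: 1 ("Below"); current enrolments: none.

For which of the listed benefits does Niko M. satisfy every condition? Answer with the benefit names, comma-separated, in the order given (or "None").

Vision Plan

Service from 28 Oct 2024 to 8 Aug 2027: 1014 days.
Retirement Savings Plan — service 1014 days ≥ 12 weeks (≈84 days) ✓; grade Band 6 ≥ Band 5 ✓; site Boise ✗ (not Madison) → not eligible.
Spot Bonus Program — status full-time ✗ (requires part-time) → not eligible.
Vision Plan — status full-time ✓ (not excluded); service 1014 days ≥ 60 days ✓; 45 hrs/wk ≥ 32 ✓; age 29 ≥ 21 ✓ → eligible.
Charitable Gift Match — status full-time ✗ (requires seasonal) → not eligible.
Tuition Reimbursement — status full-time ✓ (not excluded); service 1014 days < 5 years (≈1825 days) ✗ → not eligible.
Short-Term Disability — status full-time ✓; 45 hrs/wk ≥ 40 ✓; grade Band 6 ≥ Band 3 ✓; rating 1 < 3 ✗ → not eligible.
Meal Allowance — service 1014 days ≥ 24 months (≈720 days) ✓; rating 1 < 4 ✗ → not eligible.
Floating Holidays — status full-time ✓ (not excluded); service 1014 days ≥ 4 weeks (≈28 days) ✓; site Boise ✗ (not Albany or Denver) → not eligible.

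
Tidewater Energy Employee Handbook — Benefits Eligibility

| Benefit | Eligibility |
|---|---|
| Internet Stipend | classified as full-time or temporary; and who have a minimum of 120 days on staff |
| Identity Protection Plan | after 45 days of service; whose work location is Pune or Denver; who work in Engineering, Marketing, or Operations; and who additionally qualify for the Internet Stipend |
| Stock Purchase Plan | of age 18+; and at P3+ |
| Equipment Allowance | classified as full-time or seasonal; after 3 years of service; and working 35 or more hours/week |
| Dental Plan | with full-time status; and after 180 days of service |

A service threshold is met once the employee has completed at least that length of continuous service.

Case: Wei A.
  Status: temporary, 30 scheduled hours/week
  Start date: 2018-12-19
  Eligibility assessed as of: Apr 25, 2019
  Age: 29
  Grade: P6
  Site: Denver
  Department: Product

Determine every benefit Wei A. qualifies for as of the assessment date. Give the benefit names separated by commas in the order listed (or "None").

Service from 2018-12-19 to Apr 25, 2019: 127 days.
Internet Stipend — status temporary ✓; service 127 days ≥ 120 days ✓ → eligible.
Identity Protection Plan — service 127 days ≥ 45 days ✓; site Denver ✓; dept Product ✗ → not eligible.
Stock Purchase Plan — age 29 ≥ 18 ✓; grade P6 ≥ P3 ✓ → eligible.
Equipment Allowance — status temporary ✗ (requires full-time or seasonal) → not eligible.
Dental Plan — status temporary ✗ (requires full-time) → not eligible.

Internet Stipend, Stock Purchase Plan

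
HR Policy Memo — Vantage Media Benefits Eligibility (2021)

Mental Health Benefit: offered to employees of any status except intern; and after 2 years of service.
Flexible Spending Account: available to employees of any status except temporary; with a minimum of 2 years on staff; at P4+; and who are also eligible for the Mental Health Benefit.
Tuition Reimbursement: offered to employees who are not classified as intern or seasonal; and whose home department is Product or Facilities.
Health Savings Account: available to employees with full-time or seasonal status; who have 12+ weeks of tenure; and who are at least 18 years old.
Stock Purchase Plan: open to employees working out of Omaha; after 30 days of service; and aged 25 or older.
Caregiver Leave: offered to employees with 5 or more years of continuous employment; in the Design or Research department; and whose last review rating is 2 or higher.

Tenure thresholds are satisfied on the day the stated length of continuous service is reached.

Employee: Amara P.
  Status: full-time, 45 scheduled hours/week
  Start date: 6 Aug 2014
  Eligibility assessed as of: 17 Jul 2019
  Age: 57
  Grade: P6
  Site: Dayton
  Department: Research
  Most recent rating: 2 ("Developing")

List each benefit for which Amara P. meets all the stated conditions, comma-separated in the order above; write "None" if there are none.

Service from 6 Aug 2014 to 17 Jul 2019: 1806 days.
Mental Health Benefit — status full-time ✓ (not excluded); service 1806 days ≥ 2 years (≈730 days) ✓ → eligible.
Flexible Spending Account — status full-time ✓ (not excluded); service 1806 days ≥ 2 years (≈730 days) ✓; grade P6 ≥ P4 ✓; eligible for Mental Health Benefit ✓ → eligible.
Tuition Reimbursement — status full-time ✓ (not excluded); dept Research ✗ → not eligible.
Health Savings Account — status full-time ✓; service 1806 days ≥ 12 weeks (≈84 days) ✓; age 57 ≥ 18 ✓ → eligible.
Stock Purchase Plan — site Dayton ✗ (not Omaha) → not eligible.
Caregiver Leave — service 1806 days < 5 years (≈1825 days) ✗ → not eligible.

Mental Health Benefit, Flexible Spending Account, Health Savings Account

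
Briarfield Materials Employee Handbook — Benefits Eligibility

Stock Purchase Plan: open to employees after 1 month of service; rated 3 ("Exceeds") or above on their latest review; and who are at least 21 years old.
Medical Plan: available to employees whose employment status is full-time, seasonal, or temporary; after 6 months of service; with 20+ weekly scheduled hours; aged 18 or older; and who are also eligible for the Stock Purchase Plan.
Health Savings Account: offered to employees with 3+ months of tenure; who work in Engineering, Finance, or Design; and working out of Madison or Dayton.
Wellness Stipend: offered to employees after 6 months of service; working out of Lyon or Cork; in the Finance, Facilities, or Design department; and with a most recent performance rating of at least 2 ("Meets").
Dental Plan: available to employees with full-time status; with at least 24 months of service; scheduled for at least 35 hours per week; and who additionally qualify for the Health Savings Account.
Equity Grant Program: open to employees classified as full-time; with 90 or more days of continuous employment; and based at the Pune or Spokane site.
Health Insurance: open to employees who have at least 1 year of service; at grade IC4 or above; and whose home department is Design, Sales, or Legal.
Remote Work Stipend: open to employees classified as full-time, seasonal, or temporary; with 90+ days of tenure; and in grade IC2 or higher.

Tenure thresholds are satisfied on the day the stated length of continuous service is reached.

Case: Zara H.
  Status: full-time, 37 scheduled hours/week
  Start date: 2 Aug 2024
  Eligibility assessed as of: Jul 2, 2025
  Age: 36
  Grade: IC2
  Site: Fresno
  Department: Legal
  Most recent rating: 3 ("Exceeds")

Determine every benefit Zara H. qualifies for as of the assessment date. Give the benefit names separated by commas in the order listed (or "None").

Service from 2 Aug 2024 to Jul 2, 2025: 334 days.
Stock Purchase Plan — service 334 days ≥ 1 month (≈30 days) ✓; rating 3 ≥ 3 ✓; age 36 ≥ 21 ✓ → eligible.
Medical Plan — status full-time ✓; service 334 days ≥ 6 months (≈180 days) ✓; 37 hrs/wk ≥ 20 ✓; age 36 ≥ 18 ✓; eligible for Stock Purchase Plan ✓ → eligible.
Health Savings Account — service 334 days ≥ 3 months (≈90 days) ✓; dept Legal ✗ → not eligible.
Wellness Stipend — service 334 days ≥ 6 months (≈180 days) ✓; site Fresno ✗ (not Lyon or Cork) → not eligible.
Dental Plan — status full-time ✓; service 334 days < 24 months (≈720 days) ✗ → not eligible.
Equity Grant Program — status full-time ✓; service 334 days ≥ 90 days ✓; site Fresno ✗ (not Pune or Spokane) → not eligible.
Health Insurance — service 334 days < 1 year (≈365 days) ✗ → not eligible.
Remote Work Stipend — status full-time ✓; service 334 days ≥ 90 days ✓; grade IC2 ≥ IC2 ✓ → eligible.

Stock Purchase Plan, Medical Plan, Remote Work Stipend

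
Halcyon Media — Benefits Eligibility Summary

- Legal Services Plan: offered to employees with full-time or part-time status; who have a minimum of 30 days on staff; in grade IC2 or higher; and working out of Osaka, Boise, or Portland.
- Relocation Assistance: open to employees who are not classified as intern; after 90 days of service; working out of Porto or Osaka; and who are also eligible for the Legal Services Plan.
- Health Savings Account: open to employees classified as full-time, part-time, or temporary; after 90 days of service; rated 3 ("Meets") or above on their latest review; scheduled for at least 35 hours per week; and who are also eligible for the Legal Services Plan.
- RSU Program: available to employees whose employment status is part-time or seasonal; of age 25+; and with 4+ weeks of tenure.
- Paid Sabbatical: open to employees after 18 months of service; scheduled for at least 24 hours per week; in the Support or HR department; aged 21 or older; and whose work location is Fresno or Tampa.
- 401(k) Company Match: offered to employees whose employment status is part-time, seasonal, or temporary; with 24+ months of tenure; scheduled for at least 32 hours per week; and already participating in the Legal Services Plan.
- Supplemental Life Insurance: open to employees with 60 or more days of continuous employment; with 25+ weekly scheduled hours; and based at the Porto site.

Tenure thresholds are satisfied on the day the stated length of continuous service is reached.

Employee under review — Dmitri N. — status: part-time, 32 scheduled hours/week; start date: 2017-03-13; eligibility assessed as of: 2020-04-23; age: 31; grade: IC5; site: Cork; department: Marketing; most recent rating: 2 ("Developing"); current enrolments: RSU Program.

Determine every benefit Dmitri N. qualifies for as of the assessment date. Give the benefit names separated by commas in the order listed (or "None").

RSU Program

Service from 2017-03-13 to 2020-04-23: 1137 days.
Legal Services Plan — status part-time ✓; service 1137 days ≥ 30 days ✓; grade IC5 ≥ IC2 ✓; site Cork ✗ (not Osaka, Boise, or Portland) → not eligible.
Relocation Assistance — status part-time ✓ (not excluded); service 1137 days ≥ 90 days ✓; site Cork ✗ (not Porto or Osaka) → not eligible.
Health Savings Account — status part-time ✓; service 1137 days ≥ 90 days ✓; rating 2 < 3 ✗ → not eligible.
RSU Program — status part-time ✓; age 31 ≥ 25 ✓; service 1137 days ≥ 4 weeks (≈28 days) ✓ → eligible.
Paid Sabbatical — service 1137 days ≥ 18 months (≈540 days) ✓; 32 hrs/wk ≥ 24 ✓; dept Marketing ✗ → not eligible.
401(k) Company Match — status part-time ✓; service 1137 days ≥ 24 months (≈720 days) ✓; 32 hrs/wk ≥ 32 ✓; not enrolled in Legal Services Plan ✗ → not eligible.
Supplemental Life Insurance — service 1137 days ≥ 60 days ✓; 32 hrs/wk ≥ 25 ✓; site Cork ✗ (not Porto) → not eligible.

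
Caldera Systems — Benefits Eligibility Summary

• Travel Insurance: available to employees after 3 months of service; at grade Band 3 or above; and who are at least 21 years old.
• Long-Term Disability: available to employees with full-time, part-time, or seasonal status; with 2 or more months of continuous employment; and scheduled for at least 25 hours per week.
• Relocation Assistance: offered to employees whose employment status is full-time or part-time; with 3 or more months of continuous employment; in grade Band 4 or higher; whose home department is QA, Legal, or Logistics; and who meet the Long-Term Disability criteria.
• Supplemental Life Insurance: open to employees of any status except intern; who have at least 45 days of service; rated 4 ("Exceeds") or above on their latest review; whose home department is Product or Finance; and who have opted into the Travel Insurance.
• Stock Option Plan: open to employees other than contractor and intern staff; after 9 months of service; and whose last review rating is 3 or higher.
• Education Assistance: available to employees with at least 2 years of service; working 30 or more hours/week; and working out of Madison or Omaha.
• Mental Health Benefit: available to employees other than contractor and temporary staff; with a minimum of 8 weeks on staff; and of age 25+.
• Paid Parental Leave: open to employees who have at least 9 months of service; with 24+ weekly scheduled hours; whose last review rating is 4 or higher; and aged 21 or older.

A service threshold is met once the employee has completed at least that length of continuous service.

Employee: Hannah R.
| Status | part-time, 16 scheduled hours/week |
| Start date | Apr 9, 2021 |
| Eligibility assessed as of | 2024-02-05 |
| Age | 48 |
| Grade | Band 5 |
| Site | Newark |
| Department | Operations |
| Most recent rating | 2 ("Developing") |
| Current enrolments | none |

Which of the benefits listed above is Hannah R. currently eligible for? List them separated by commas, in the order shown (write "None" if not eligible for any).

Travel Insurance, Mental Health Benefit

Service from Apr 9, 2021 to 2024-02-05: 1032 days.
Travel Insurance — service 1032 days ≥ 3 months (≈90 days) ✓; grade Band 5 ≥ Band 3 ✓; age 48 ≥ 21 ✓ → eligible.
Long-Term Disability — status part-time ✓; service 1032 days ≥ 2 months (≈60 days) ✓; 16 hrs/wk < 25 ✗ → not eligible.
Relocation Assistance — status part-time ✓; service 1032 days ≥ 3 months (≈90 days) ✓; grade Band 5 ≥ Band 4 ✓; dept Operations ✗ → not eligible.
Supplemental Life Insurance — status part-time ✓ (not excluded); service 1032 days ≥ 45 days ✓; rating 2 < 4 ✗ → not eligible.
Stock Option Plan — status part-time ✓ (not excluded); service 1032 days ≥ 9 months (≈270 days) ✓; rating 2 < 3 ✗ → not eligible.
Education Assistance — service 1032 days ≥ 2 years (≈730 days) ✓; 16 hrs/wk < 30 ✗ → not eligible.
Mental Health Benefit — status part-time ✓ (not excluded); service 1032 days ≥ 8 weeks (≈56 days) ✓; age 48 ≥ 25 ✓ → eligible.
Paid Parental Leave — service 1032 days ≥ 9 months (≈270 days) ✓; 16 hrs/wk < 24 ✗ → not eligible.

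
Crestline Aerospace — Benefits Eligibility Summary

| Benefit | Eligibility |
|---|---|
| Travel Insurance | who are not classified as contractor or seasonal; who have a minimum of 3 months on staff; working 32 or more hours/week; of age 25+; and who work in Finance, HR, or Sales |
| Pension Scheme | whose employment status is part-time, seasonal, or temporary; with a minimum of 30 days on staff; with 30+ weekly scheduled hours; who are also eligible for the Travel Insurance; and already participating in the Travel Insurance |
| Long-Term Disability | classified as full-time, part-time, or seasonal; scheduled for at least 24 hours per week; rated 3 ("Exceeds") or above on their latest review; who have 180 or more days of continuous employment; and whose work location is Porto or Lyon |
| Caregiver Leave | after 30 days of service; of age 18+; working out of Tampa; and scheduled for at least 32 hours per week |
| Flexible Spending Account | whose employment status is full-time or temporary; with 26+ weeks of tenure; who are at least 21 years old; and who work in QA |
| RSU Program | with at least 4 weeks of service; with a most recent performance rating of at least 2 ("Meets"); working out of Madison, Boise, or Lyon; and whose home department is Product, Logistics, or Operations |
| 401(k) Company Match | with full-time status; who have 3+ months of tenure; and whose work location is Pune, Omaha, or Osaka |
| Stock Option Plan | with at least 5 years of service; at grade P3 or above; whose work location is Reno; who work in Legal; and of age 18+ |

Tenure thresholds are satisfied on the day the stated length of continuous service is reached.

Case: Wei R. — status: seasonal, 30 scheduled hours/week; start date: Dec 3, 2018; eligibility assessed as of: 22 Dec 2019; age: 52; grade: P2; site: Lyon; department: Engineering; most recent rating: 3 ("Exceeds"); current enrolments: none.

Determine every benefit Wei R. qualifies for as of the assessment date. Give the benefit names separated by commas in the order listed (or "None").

Service from Dec 3, 2018 to 22 Dec 2019: 384 days.
Travel Insurance — status seasonal ✗ (excluded) → not eligible.
Pension Scheme — status seasonal ✓; service 384 days ≥ 30 days ✓; 30 hrs/wk ≥ 30 ✓; not eligible for Travel Insurance ✗ → not eligible.
Long-Term Disability — status seasonal ✓; 30 hrs/wk ≥ 24 ✓; rating 3 ≥ 3 ✓; service 384 days ≥ 180 days ✓; site Lyon ✓ → eligible.
Caregiver Leave — service 384 days ≥ 30 days ✓; age 52 ≥ 18 ✓; site Lyon ✗ (not Tampa) → not eligible.
Flexible Spending Account — status seasonal ✗ (requires full-time or temporary) → not eligible.
RSU Program — service 384 days ≥ 4 weeks (≈28 days) ✓; rating 3 ≥ 2 ✓; site Lyon ✓; dept Engineering ✗ → not eligible.
401(k) Company Match — status seasonal ✗ (requires full-time) → not eligible.
Stock Option Plan — service 384 days < 5 years (≈1825 days) ✗ → not eligible.

Long-Term Disability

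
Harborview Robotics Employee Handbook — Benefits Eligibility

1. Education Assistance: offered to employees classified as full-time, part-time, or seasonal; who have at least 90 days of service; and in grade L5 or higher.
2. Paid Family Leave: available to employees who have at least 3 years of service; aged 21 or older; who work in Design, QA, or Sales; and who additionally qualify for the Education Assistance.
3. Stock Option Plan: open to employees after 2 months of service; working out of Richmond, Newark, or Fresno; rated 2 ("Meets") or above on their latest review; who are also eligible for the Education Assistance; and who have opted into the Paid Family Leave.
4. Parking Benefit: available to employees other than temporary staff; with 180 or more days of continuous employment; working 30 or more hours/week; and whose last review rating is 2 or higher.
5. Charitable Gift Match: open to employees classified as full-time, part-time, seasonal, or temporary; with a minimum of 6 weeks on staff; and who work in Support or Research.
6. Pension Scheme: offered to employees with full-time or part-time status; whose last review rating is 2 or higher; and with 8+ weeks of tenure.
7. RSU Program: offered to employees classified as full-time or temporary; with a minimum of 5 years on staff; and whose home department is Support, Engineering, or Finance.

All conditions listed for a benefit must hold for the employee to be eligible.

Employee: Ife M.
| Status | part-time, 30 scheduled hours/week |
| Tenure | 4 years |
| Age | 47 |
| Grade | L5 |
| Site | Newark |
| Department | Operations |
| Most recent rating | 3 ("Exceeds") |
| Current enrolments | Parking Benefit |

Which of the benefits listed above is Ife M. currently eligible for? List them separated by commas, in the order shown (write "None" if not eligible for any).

Education Assistance, Parking Benefit, Pension Scheme

Education Assistance — status part-time ✓; service 4 years ≥ 90 days ✓; grade L5 ≥ L5 ✓ → eligible.
Paid Family Leave — service 4 years ≥ 3 years ✓; age 47 ≥ 21 ✓; dept Operations ✗ → not eligible.
Stock Option Plan — service 4 years ≥ 2 months (≈60 days) ✓; site Newark ✓; rating 3 ≥ 2 ✓; eligible for Education Assistance ✓; not enrolled in Paid Family Leave ✗ → not eligible.
Parking Benefit — status part-time ✓ (not excluded); service 4 years ≥ 180 days ✓; 30 hrs/wk ≥ 30 ✓; rating 3 ≥ 2 ✓ → eligible.
Charitable Gift Match — status part-time ✓; service 4 years ≥ 6 weeks (≈42 days) ✓; dept Operations ✗ → not eligible.
Pension Scheme — status part-time ✓; rating 3 ≥ 2 ✓; service 4 years ≥ 8 weeks (≈56 days) ✓ → eligible.
RSU Program — status part-time ✗ (requires full-time or temporary) → not eligible.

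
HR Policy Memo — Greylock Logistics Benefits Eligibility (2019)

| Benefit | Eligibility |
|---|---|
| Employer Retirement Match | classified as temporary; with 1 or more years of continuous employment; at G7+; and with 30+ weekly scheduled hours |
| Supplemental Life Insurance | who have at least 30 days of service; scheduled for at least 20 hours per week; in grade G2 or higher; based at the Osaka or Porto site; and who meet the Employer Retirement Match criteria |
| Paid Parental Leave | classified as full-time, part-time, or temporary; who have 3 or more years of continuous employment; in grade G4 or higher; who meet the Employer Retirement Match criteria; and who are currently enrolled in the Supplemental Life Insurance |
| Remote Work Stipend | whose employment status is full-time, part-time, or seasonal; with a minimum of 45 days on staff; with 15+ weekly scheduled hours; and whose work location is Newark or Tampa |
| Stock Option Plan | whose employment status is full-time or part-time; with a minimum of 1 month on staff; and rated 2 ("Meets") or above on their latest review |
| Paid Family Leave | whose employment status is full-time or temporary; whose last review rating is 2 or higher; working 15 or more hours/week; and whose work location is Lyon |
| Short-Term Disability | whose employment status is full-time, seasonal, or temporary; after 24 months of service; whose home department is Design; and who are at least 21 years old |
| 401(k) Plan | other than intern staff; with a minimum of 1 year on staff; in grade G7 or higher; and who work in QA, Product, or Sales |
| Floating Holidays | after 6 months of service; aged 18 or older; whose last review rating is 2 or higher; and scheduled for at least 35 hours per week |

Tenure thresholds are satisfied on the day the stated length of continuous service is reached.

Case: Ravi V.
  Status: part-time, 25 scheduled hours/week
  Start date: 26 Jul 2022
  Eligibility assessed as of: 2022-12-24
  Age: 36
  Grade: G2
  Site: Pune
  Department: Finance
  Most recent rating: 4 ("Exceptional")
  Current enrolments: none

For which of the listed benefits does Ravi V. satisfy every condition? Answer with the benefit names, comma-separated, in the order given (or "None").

Service from 26 Jul 2022 to 2022-12-24: 151 days.
Employer Retirement Match — status part-time ✗ (requires temporary) → not eligible.
Supplemental Life Insurance — service 151 days ≥ 30 days ✓; 25 hrs/wk ≥ 20 ✓; grade G2 ≥ G2 ✓; site Pune ✗ (not Osaka or Porto) → not eligible.
Paid Parental Leave — status part-time ✓; service 151 days < 3 years (≈1095 days) ✗ → not eligible.
Remote Work Stipend — status part-time ✓; service 151 days ≥ 45 days ✓; 25 hrs/wk ≥ 15 ✓; site Pune ✗ (not Newark or Tampa) → not eligible.
Stock Option Plan — status part-time ✓; service 151 days ≥ 1 month (≈30 days) ✓; rating 4 ≥ 2 ✓ → eligible.
Paid Family Leave — status part-time ✗ (requires full-time or temporary) → not eligible.
Short-Term Disability — status part-time ✗ (requires full-time, seasonal, or temporary) → not eligible.
401(k) Plan — status part-time ✓ (not excluded); service 151 days < 1 year (≈365 days) ✗ → not eligible.
Floating Holidays — service 151 days < 6 months (≈180 days) ✗ → not eligible.

Stock Option Plan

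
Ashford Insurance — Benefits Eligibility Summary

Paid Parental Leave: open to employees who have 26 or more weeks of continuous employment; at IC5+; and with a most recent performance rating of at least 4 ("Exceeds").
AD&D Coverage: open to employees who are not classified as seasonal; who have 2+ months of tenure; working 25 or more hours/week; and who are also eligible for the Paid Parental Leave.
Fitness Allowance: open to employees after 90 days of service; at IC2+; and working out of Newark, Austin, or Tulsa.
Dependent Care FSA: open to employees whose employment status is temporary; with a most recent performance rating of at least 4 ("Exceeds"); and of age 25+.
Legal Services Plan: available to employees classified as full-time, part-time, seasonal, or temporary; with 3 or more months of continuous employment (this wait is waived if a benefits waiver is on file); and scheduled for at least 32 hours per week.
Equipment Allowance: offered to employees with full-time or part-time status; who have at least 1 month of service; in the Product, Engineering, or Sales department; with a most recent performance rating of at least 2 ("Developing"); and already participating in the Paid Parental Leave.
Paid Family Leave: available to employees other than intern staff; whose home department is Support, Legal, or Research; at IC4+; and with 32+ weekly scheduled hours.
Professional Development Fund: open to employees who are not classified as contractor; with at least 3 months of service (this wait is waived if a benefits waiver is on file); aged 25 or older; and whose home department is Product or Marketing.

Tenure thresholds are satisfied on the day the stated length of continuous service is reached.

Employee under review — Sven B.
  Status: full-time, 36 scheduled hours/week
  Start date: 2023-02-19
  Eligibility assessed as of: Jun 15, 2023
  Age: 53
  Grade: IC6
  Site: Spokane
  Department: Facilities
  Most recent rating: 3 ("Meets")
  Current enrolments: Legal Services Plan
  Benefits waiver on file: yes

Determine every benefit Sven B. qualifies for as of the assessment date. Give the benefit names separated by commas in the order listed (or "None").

Service from 2023-02-19 to Jun 15, 2023: 116 days.
Paid Parental Leave — service 116 days < 26 weeks (≈182 days) ✗ → not eligible.
AD&D Coverage — status full-time ✓ (not excluded); service 116 days ≥ 2 months (≈60 days) ✓; 36 hrs/wk ≥ 25 ✓; not eligible for Paid Parental Leave ✗ → not eligible.
Fitness Allowance — service 116 days ≥ 90 days ✓; grade IC6 ≥ IC2 ✓; site Spokane ✗ (not Newark, Austin, or Tulsa) → not eligible.
Dependent Care FSA — status full-time ✗ (requires temporary) → not eligible.
Legal Services Plan — status full-time ✓; benefits waiver on file ✓; 36 hrs/wk ≥ 32 ✓ → eligible.
Equipment Allowance — status full-time ✓; service 116 days ≥ 1 month (≈30 days) ✓; dept Facilities ✗ → not eligible.
Paid Family Leave — status full-time ✓ (not excluded); dept Facilities ✗ → not eligible.
Professional Development Fund — status full-time ✓ (not excluded); benefits waiver on file ✓; age 53 ≥ 25 ✓; dept Facilities ✗ → not eligible.

Legal Services Plan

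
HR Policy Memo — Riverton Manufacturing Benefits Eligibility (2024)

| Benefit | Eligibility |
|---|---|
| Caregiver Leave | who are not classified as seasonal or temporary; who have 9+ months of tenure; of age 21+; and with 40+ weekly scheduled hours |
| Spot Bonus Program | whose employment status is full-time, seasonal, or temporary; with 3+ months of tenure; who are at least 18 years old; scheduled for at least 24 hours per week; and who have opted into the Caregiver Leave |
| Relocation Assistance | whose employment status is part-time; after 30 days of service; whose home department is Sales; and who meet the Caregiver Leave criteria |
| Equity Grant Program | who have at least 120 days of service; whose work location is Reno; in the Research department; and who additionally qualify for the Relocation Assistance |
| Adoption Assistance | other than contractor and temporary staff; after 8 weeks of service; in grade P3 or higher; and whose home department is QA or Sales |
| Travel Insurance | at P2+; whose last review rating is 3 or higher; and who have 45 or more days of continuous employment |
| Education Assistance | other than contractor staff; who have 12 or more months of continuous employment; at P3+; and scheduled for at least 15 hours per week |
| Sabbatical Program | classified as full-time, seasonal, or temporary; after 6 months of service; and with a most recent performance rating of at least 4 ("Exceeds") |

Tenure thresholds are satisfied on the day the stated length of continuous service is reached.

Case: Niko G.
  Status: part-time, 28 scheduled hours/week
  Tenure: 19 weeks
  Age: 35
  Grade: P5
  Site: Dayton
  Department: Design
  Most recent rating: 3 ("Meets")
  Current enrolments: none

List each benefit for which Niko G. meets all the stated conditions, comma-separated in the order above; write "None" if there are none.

Travel Insurance

Caregiver Leave — status part-time ✓ (not excluded); service 19 weeks < 9 months (≈270 days) ✗ → not eligible.
Spot Bonus Program — status part-time ✗ (requires full-time, seasonal, or temporary) → not eligible.
Relocation Assistance — status part-time ✓; service 19 weeks ≥ 30 days ✓; dept Design ✗ → not eligible.
Equity Grant Program — service 19 weeks ≥ 120 days ✓; site Dayton ✗ (not Reno) → not eligible.
Adoption Assistance — status part-time ✓ (not excluded); service 19 weeks ≥ 8 weeks ✓; grade P5 ≥ P3 ✓; dept Design ✗ → not eligible.
Travel Insurance — grade P5 ≥ P2 ✓; rating 3 ≥ 3 ✓; service 19 weeks ≥ 45 days ✓ → eligible.
Education Assistance — status part-time ✓ (not excluded); service 19 weeks < 12 months (≈360 days) ✗ → not eligible.
Sabbatical Program — status part-time ✗ (requires full-time, seasonal, or temporary) → not eligible.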